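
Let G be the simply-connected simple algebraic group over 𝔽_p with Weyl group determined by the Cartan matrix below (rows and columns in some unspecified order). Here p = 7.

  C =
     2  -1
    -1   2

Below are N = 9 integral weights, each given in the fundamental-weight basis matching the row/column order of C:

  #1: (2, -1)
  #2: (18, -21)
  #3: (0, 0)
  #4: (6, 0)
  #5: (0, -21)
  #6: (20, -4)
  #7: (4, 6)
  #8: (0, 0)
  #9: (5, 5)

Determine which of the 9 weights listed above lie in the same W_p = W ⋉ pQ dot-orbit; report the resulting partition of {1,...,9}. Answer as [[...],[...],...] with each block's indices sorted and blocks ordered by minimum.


A_2 Cartan matrix, 2 simple roots permuted; ρ=(1,1).

λ_j+ρ reflected into Ā_7 (⟨·,θ^∨⟩≤7); 2-tuples as given:

  [1] (3, 0)
  [2] (1, 1)
  [3] (1, 1)
  [4] (6, 0)
  [5] (1, 1)
  [6] (3, 0)
  [7] (0, 2)
  [8] (1, 1)
  [9] (1, 1)

Grouping the 9 weights by Ā_7-representative: 4 linkage classes.

[[1, 6], [2, 3, 5, 8, 9], [4], [7]]


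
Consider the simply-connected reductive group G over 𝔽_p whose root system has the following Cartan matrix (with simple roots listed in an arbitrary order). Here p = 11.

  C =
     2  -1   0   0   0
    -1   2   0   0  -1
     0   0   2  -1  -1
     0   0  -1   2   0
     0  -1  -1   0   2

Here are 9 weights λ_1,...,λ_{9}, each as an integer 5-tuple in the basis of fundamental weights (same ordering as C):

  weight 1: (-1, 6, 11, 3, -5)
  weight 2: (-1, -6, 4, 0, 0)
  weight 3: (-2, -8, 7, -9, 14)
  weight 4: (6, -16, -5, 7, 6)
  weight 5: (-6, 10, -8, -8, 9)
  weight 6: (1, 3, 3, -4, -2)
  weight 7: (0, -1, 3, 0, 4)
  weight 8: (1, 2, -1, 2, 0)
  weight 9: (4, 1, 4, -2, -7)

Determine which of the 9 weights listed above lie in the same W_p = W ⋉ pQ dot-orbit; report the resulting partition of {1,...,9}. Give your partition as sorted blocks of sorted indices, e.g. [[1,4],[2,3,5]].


Root system A_5: the 5×5 matrix C matches after relabeling.

W_11-reps of the 9 weights in Ā_11 (same 5-coord order as C):

    λ_1 → (1, 3, 3, 0, 1)
    λ_2 → (1, 4, 1, 1, 0)
    λ_3 → (1, 3, 3, 0, 1)
    λ_4 → (1, 3, 3, 0, 1)
    λ_5 → (2, 3, 0, 3, 1)
    λ_6 → (2, 3, 0, 3, 1)
    λ_7 → (1, 0, 4, 1, 5)
    λ_8 → (2, 3, 0, 3, 1)
    λ_9 → (1, 4, 1, 1, 0)

These 9 weights hit 4 W_11-dot-orbits; sizes (3, 2, 3, 1):

[[1, 3, 4], [2, 9], [5, 6, 8], [7]]


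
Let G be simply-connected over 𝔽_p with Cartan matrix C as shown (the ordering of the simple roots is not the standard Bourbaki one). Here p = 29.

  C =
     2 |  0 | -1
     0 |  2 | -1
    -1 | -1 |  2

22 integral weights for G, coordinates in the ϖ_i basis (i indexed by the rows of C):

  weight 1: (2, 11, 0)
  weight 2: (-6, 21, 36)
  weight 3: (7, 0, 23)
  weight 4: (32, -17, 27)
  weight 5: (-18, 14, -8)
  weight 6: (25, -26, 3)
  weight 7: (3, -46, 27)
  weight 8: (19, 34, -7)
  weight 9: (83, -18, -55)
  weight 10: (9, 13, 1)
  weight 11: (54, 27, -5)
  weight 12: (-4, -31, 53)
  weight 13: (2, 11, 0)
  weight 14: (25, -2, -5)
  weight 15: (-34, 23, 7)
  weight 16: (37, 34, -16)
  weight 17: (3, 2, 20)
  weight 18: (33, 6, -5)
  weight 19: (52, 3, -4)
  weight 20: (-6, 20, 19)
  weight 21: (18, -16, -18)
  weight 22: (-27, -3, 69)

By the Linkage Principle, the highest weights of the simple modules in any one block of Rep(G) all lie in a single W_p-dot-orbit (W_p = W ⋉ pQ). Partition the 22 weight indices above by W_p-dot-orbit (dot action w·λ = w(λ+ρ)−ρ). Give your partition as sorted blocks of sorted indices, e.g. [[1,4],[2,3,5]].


C ↔ A_3 under row/col permutation; |W(A_3)| = 24.

Ā_29 reps of the 22 weights (A_3, coords as presented):

  λ_1+ρ ↦ (3, 12, 1) · λ_2+ρ ↦ (21, 4, 1) · λ_3+ρ ↦ (4, 3, 21) · λ_4+ρ ↦ (3, 12, 1) · λ_5+ρ ↦ (7, 9, 8) · λ_6+ρ ↦ (4, 3, 21) · λ_7+ρ ↦ (3, 12, 1) · λ_8+ρ ↦ (6, 9, 0) · λ_9+ρ ↦ (3, 12, 1) · λ_10+ρ ↦ (10, 14, 2) · λ_11+ρ ↦ (21, 4, 1) · λ_12+ρ ↦ (21, 4, 1) · λ_13+ρ ↦ (3, 12, 1) · λ_14+ρ ↦ (21, 4, 1) · λ_15+ρ ↦ (4, 3, 21) · λ_16+ρ ↦ (6, 9, 0) · λ_17+ρ ↦ (4, 3, 21) · λ_18+ρ ↦ (21, 4, 1) · λ_19+ρ ↦ (4, 3, 21) · λ_20+ρ ↦ (7, 9, 8) · λ_21+ρ ↦ (10, 14, 2) · λ_22+ρ ↦ (10, 14, 2)

Linkage partition of the 22 weights (6 classes, p=29):

[[1, 4, 7, 9, 13], [2, 11, 12, 14, 18], [3, 6, 15, 17, 19], [5, 20], [8, 16], [10, 21, 22]]


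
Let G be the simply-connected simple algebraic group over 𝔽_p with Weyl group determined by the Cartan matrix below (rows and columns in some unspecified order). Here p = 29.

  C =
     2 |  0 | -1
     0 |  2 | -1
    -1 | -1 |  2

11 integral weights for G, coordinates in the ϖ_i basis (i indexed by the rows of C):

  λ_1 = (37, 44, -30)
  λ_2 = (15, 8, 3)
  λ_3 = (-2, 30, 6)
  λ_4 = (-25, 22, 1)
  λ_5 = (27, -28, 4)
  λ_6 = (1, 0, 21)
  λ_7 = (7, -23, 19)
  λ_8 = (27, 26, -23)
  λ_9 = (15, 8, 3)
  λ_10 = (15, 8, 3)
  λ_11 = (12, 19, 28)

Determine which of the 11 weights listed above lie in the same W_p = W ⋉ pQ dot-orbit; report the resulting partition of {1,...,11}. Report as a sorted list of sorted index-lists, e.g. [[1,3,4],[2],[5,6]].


C ↔ A_3 under row/col permutation; |W(A_3)| = 24.

W_29-reps of the 11 weights in Ā_29 (same 3-coord order as C):

  1: (16, 9, 4);  2: (16, 9, 4);  3: (6, 20, 2);  4: (2, 1, 22);  5: (2, 1, 22);  6: (2, 1, 22);  7: (6, 20, 2);  8: (2, 1, 22);  9: (16, 9, 4);  10: (16, 9, 4);  11: (16, 9, 4)

The 11 indices split into 3 linkage classes (same alcove rep ⇔ same W_29-dot-orbit):

[[1, 2, 9, 10, 11], [3, 7], [4, 5, 6, 8]]


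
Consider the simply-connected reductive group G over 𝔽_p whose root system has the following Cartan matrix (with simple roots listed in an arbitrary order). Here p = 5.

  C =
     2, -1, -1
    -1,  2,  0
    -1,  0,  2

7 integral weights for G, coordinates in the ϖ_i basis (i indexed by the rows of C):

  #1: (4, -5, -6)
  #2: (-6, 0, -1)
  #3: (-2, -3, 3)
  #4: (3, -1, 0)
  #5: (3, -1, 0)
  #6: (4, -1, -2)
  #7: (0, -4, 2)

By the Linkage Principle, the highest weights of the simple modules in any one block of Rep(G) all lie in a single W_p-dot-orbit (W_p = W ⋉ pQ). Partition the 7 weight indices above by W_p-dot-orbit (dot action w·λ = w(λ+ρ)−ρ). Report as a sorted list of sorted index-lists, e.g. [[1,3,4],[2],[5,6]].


Cartan matrix: type A_3 (|W|=24); un-permuting the 3 rows.

Alcove-folded reps (p=5, 7 weights, presented ϖ-order):

  1: (4, 0, 1);  2: (4, 0, 1);  3: (2, 1, 1);  4: (4, 0, 1);  5: (4, 0, 1);  6: (4, 0, 1);  7: (2, 1, 1)

2 distinct reps among the 7 weights ⇒ 2 W_5-linkage classes:

[[1, 2, 4, 5, 6], [3, 7]]


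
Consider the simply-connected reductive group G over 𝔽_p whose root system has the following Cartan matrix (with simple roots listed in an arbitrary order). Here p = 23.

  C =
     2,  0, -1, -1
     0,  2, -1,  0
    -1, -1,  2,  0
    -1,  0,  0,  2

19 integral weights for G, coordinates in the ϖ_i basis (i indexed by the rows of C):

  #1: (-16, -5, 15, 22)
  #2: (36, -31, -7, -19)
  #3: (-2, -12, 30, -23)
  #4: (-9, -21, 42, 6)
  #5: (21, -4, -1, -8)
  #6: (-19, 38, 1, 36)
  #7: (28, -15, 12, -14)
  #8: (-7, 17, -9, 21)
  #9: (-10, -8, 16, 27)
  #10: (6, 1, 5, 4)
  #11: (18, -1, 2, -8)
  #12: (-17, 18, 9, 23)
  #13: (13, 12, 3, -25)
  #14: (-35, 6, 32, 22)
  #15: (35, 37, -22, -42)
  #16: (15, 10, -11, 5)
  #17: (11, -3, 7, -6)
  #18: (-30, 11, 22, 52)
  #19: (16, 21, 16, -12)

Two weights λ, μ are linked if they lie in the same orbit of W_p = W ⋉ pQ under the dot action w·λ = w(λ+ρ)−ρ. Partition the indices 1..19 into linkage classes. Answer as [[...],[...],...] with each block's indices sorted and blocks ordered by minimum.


Cartan matrix: type A_4 (|W|=120); un-permuting the 4 rows.

Each λ_j+ρ reduced to Ā_23; 4-tuples below use C's row order:

  [1] (12, 0, 3, 7);  [2] (4, 1, 5, 6);  [3] (12, 0, 3, 7);  [4] (12, 0, 3, 7);  [5] (12, 0, 3, 7);  [6] (2, 0, 14, 2);  [7] (4, 1, 5, 6);  [8] (8, 1, 6, 5);  [9] (4, 1, 5, 6);  [10] (7, 2, 6, 5);  [11] (12, 0, 3, 7);  [12] (4, 1, 5, 6);  [13] (4, 1, 5, 6);  [14] (6, 1, 10, 6);  [15] (7, 2, 6, 5);  [16] (6, 1, 10, 6);  [17] (7, 2, 6, 5);  [18] (6, 1, 10, 6);  [19] (6, 1, 10, 6)

6 distinct reps among the 19 weights ⇒ 6 W_23-linkage classes:

[[1, 3, 4, 5, 11], [2, 7, 9, 12, 13], [6], [8], [10, 15, 17], [14, 16, 18, 19]]


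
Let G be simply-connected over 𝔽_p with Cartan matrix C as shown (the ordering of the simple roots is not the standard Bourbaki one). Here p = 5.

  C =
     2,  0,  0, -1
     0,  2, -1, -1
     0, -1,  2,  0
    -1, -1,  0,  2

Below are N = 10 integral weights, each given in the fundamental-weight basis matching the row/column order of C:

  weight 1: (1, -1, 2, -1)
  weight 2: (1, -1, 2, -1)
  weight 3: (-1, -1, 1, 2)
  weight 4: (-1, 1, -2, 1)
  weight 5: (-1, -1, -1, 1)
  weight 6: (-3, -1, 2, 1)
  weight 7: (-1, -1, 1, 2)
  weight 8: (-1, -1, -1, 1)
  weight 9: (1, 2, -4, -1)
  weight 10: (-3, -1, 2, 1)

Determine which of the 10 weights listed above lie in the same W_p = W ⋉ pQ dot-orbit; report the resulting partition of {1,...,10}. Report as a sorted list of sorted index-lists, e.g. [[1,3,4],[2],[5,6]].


A_4 Cartan matrix, 4 simple roots permuted; ρ=(1,1,1,1).

W_5-reps of the 10 weights in Ā_5 (same 4-coord order as C):

    [1] (2, 0, 3, 0)
    [2] (2, 0, 3, 0)
    [3] (0, 0, 2, 3)
    [4] (0, 1, 1, 2)
    [5] (0, 0, 0, 2)
    [6] (2, 0, 3, 0)
    [7] (0, 0, 2, 3)
    [8] (0, 0, 0, 2)
    [9] (2, 0, 3, 0)
    [10] (2, 0, 3, 0)

4 distinct reps among the 10 weights ⇒ 4 W_5-linkage classes:

[[1, 2, 6, 9, 10], [3, 7], [4], [5, 8]]


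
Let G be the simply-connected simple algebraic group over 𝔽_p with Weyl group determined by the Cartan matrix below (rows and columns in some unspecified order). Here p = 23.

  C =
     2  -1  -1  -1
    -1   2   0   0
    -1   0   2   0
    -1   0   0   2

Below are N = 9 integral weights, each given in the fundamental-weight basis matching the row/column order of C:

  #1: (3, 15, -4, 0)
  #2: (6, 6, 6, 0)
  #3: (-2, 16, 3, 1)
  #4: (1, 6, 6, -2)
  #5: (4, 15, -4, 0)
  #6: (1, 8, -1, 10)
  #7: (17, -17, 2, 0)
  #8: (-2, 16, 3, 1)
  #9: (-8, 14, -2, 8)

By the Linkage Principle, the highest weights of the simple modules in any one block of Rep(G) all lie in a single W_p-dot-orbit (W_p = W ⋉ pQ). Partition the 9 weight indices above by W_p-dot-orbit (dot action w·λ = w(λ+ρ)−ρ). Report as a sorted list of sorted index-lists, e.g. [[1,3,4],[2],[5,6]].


D_4 Cartan matrix, 4 simple roots permuted; ρ=(1,1,1,1).

Ā_23 reps of the 9 weights (D_4, coords as presented):

  λ_1+ρ ↦ (1, 16, 3, 1) · λ_2+ρ ↦ (1, 7, 7, 1) · λ_3+ρ ↦ (1, 16, 3, 1) · λ_4+ρ ↦ (1, 7, 7, 1) · λ_5+ρ ↦ (1, 16, 3, 1) · λ_6+ρ ↦ (1, 9, 0, 11) · λ_7+ρ ↦ (1, 16, 3, 1) · λ_8+ρ ↦ (1, 16, 3, 1) · λ_9+ρ ↦ (1, 7, 7, 1)

Linkage partition of the 9 weights (3 classes, p=23):

[[1, 3, 5, 7, 8], [2, 4, 9], [6]]


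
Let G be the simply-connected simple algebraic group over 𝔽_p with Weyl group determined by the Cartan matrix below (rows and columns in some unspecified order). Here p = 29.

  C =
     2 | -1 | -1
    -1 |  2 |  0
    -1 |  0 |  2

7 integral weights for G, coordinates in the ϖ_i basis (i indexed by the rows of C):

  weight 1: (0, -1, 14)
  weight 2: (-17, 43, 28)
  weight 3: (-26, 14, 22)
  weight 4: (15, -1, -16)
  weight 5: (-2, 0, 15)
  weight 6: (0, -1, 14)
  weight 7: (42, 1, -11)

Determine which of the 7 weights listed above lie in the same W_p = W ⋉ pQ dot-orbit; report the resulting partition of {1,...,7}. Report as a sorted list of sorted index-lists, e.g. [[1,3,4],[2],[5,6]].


A_3 Cartan matrix, 3 simple roots permuted; ρ=(1,1,1).

W_29-reps of the 7 weights in Ā_29 (same 3-coord order as C):

  λ_1 → (1, 0, 15);  λ_2 → (1, 0, 15);  λ_3 → (13, 10, 2);  λ_4 → (1, 0, 15);  λ_5 → (1, 0, 15);  λ_6 → (1, 0, 15);  λ_7 → (13, 10, 2)

Partition of {1..7} into 2 W_29-dot-orbits:

[[1, 2, 4, 5, 6], [3, 7]]


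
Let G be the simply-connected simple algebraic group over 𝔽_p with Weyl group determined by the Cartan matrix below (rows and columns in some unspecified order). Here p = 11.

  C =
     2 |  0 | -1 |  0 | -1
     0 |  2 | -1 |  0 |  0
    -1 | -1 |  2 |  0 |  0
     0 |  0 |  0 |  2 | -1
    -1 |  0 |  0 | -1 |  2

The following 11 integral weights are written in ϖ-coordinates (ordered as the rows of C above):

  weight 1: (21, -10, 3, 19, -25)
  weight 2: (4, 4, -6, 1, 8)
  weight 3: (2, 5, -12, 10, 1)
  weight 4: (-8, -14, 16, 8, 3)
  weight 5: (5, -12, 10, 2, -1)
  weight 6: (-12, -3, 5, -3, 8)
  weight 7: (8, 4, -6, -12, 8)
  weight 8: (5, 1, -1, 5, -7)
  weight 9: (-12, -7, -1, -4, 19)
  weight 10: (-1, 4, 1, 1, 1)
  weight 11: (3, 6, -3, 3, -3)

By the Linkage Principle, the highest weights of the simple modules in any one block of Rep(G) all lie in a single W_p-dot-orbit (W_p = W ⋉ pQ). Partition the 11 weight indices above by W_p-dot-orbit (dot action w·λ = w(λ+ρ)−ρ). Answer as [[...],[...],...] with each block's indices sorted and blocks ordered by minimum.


Cartan matrix: type A_5 (|W|=720); un-permuting the 5 rows.

Each λ_j+ρ reduced to Ā_11; 5-tuples below use C's row order:

    [1] (0, 5, 2, 2, 2)
    [2] (0, 2, 0, 0, 6)
    [3] (0, 2, 0, 0, 6)
    [4] (1, 1, 1, 3, 1)
    [5] (0, 2, 0, 0, 6)
    [6] (0, 5, 2, 2, 2)
    [7] (0, 5, 2, 2, 2)
    [8] (0, 2, 0, 0, 6)
    [9] (0, 2, 0, 0, 6)
    [10] (0, 5, 2, 2, 2)
    [11] (0, 5, 2, 2, 2)

3 distinct reps among the 11 weights ⇒ 3 W_11-linkage classes:

[[1, 6, 7, 10, 11], [2, 3, 5, 8, 9], [4]]


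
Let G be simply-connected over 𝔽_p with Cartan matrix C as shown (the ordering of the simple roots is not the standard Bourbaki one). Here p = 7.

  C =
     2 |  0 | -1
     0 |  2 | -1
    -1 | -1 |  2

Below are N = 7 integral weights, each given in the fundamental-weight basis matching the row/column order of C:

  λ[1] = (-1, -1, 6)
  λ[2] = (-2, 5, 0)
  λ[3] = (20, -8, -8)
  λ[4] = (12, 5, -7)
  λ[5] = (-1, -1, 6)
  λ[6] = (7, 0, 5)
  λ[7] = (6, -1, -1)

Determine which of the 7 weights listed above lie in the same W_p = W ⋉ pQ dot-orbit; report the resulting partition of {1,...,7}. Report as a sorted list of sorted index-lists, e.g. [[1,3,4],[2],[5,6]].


Cartan matrix: type A_3 (|W|=24); un-permuting the 3 rows.

W_7-reps of the 7 weights in Ā_7 (same 3-coord order as C):

  1: (0, 0, 7) · 2: (1, 6, 0) · 3: (0, 0, 7) · 4: (1, 6, 0) · 5: (0, 0, 7) · 6: (1, 6, 0) · 7: (7, 0, 0)

Grouping the 7 weights by Ā_7-representative: 3 linkage classes.

[[1, 3, 5], [2, 4, 6], [7]]


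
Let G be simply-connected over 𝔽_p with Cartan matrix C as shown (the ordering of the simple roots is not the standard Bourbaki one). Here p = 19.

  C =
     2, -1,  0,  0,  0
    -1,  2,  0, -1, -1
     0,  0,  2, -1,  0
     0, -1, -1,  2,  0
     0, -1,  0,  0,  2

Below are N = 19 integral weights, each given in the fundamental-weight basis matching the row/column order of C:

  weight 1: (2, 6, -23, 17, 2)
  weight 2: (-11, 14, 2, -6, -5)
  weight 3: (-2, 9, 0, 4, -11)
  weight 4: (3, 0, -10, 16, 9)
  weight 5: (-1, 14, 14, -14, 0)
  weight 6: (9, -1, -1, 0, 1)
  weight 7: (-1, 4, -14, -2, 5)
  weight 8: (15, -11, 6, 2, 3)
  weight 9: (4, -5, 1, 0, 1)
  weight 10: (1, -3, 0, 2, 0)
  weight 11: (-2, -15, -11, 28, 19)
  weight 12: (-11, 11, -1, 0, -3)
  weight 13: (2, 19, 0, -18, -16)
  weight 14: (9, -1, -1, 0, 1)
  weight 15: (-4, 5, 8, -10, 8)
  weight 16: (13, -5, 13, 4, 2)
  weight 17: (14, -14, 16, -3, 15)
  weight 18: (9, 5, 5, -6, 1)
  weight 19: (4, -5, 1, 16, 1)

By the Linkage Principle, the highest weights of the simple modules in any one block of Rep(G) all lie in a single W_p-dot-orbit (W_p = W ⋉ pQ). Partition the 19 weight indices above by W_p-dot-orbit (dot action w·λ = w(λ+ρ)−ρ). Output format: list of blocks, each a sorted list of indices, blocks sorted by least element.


Dynkin diagram of C (from the 8 off-diagonal −1 entries): D_5.

Folding the 19 weights λ_j+ρ into Ā_19 (reps in the given 5-coord order):

  λ_1+ρ ↦ (3, 3, 0, 3, 3);  λ_2+ρ ↦ (6, 3, 1, 1, 0);  λ_3+ρ ↦ (0, 1, 1, 3, 9);  λ_4+ρ ↦ (6, 3, 1, 1, 0);  λ_5+ρ ↦ (0, 1, 1, 1, 1);  λ_6+ρ ↦ (10, 0, 0, 1, 2);  λ_7+ρ ↦ (6, 3, 1, 1, 0);  λ_8+ρ ↦ (3, 3, 0, 3, 3);  λ_9+ρ ↦ (0, 1, 1, 1, 1);  λ_10+ρ ↦ (0, 1, 1, 1, 1);  λ_11+ρ ↦ (0, 1, 1, 3, 9);  λ_12+ρ ↦ (10, 0, 0, 1, 2);  λ_13+ρ ↦ (1, 2, 4, 1, 5);  λ_14+ρ ↦ (10, 0, 0, 1, 2);  λ_15+ρ ↦ (3, 3, 0, 3, 3);  λ_16+ρ ↦ (0, 1, 1, 3, 9);  λ_17+ρ ↦ (0, 1, 1, 1, 1);  λ_18+ρ ↦ (10, 0, 0, 1, 2);  λ_19+ρ ↦ (0, 1, 1, 1, 1)

Linkage partition of the 19 weights (6 classes, p=19):

[[1, 8, 15], [2, 4, 7], [3, 11, 16], [5, 9, 10, 17, 19], [6, 12, 14, 18], [13]]


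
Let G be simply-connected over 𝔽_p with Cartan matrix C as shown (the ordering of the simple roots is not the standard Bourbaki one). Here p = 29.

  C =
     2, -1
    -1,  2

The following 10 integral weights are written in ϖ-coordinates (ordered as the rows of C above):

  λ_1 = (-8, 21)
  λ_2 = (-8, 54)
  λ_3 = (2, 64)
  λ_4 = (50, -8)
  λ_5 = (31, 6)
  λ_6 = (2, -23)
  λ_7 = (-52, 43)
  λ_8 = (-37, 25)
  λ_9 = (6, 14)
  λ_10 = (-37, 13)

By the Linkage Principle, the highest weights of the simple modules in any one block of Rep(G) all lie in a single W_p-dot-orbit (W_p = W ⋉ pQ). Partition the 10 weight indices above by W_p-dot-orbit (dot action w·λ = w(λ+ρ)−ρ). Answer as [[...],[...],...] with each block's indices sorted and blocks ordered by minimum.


Type A_2, rank 2, |W|=6; reorder rows/cols to standard.

λ_j+ρ reflected into Ā_29 (⟨·,θ^∨⟩≤29); 2-tuples as given:

  [1] (7, 15);  [2] (19, 3);  [3] (19, 3);  [4] (7, 15);  [5] (19, 3);  [6] (19, 3);  [7] (7, 15);  [8] (19, 3);  [9] (7, 15);  [10] (7, 15)

Partition of {1..10} into 2 W_29-dot-orbits:

[[1, 4, 7, 9, 10], [2, 3, 5, 6, 8]]


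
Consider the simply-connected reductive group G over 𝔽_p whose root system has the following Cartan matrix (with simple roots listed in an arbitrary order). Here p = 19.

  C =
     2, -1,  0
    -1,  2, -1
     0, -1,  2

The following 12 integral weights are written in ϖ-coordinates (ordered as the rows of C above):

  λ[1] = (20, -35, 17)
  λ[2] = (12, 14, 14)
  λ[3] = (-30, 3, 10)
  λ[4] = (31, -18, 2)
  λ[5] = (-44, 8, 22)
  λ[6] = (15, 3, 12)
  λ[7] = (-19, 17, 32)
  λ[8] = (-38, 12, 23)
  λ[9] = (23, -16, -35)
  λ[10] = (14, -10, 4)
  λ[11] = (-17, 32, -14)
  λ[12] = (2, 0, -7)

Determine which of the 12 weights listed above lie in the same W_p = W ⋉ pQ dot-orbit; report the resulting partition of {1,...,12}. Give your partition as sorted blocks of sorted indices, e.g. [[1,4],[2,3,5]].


Type A_3, rank 3, |W|=24; reorder rows/cols to standard.

Alcove-folded reps (p=19, 12 weights, presented ϖ-order):

  1: (2, 3, 1)
  2: (6, 5, 4)
  3: (6, 5, 4)
  4: (2, 3, 1)
  5: (6, 5, 4)
  6: (2, 3, 1)
  7: (0, 1, 13)
  8: (0, 1, 13)
  9: (6, 5, 4)
  10: (6, 5, 4)
  11: (2, 3, 1)
  12: (2, 3, 1)

Grouping the 12 weights by Ā_19-representative: 3 linkage classes.

[[1, 4, 6, 11, 12], [2, 3, 5, 9, 10], [7, 8]]


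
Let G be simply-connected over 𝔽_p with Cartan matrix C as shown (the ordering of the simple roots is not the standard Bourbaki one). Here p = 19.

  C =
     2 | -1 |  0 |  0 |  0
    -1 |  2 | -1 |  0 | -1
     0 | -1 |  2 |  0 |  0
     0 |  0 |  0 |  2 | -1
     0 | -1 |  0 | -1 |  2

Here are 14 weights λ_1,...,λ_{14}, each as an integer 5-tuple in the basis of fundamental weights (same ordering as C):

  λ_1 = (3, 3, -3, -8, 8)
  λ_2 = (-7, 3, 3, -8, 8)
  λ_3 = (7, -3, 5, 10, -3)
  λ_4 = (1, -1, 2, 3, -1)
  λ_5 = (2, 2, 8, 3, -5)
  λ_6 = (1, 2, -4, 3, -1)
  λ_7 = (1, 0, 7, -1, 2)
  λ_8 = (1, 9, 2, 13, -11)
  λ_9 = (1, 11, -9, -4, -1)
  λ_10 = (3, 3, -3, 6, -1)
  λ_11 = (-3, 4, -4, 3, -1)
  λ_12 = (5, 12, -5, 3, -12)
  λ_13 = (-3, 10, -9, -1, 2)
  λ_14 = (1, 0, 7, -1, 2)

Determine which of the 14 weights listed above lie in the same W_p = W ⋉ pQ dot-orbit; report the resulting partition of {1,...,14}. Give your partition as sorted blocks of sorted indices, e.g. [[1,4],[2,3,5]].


C ↔ D_5 under row/col permutation; |W(D_5)| = 1920.

Folding the 14 weights λ_j+ρ into Ā_19 (reps in the given 5-coord order):

    1: (4, 2, 2, 7, 0)
    2: (4, 2, 2, 7, 0)
    3: (4, 2, 2, 7, 0)
    4: (2, 0, 3, 4, 0)
    5: (2, 1, 8, 0, 3)
    6: (2, 0, 3, 4, 0)
    7: (2, 1, 8, 0, 3)
    8: (2, 0, 3, 4, 0)
    9: (2, 1, 8, 0, 3)
    10: (4, 2, 2, 7, 0)
    11: (2, 0, 3, 4, 0)
    12: (4, 2, 2, 7, 0)
    13: (2, 1, 8, 0, 3)
    14: (2, 1, 8, 0, 3)

3 distinct reps among the 14 weights ⇒ 3 W_19-linkage classes:

[[1, 2, 3, 10, 12], [4, 6, 8, 11], [5, 7, 9, 13, 14]]


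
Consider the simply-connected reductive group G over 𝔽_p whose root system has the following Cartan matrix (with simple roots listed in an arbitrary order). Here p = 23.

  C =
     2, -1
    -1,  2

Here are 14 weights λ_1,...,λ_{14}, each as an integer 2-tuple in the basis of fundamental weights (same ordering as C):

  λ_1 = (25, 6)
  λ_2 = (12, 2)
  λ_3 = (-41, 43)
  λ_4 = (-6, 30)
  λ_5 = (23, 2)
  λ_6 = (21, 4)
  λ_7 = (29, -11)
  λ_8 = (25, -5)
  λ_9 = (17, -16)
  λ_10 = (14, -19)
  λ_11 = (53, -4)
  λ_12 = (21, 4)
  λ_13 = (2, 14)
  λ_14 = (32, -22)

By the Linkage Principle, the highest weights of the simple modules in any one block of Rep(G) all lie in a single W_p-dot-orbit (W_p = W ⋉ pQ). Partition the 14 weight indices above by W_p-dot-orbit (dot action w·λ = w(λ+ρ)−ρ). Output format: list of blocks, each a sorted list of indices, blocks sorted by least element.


A_2 Cartan matrix, 2 simple roots permuted; ρ=(1,1).

λ_j+ρ reflected into Ā_23 (⟨·,θ^∨⟩≤23); 2-tuples as given:

  λ_1 → (13, 3)
  λ_2 → (13, 3)
  λ_3 → (2, 17)
  λ_4 → (3, 15)
  λ_5 → (19, 1)
  λ_6 → (18, 1)
  λ_7 → (13, 3)
  λ_8 → (19, 1)
  λ_9 → (3, 15)
  λ_10 → (3, 15)
  λ_11 → (3, 15)
  λ_12 → (18, 1)
  λ_13 → (3, 15)
  λ_14 → (2, 11)

Partition of {1..14} into 6 W_23-dot-orbits:

[[1, 2, 7], [3], [4, 9, 10, 11, 13], [5, 8], [6, 12], [14]]


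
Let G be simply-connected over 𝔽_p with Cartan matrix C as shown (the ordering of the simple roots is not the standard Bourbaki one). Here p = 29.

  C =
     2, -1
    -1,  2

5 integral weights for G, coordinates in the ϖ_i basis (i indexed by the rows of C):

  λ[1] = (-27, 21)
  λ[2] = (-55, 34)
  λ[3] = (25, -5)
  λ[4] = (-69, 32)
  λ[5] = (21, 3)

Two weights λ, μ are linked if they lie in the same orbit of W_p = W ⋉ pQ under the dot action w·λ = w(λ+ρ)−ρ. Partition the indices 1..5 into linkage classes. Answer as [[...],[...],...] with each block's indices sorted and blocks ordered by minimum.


C ↔ A_2 under row/col permutation; |W(A_2)| = 6.

λ_j+ρ reflected into Ā_29 (⟨·,θ^∨⟩≤29); 2-tuples as given:

  λ_1 → (22, 4)
  λ_2 → (4, 6)
  λ_3 → (22, 4)
  λ_4 → (4, 6)
  λ_5 → (22, 4)

Linkage partition of the 5 weights (2 classes, p=29):

[[1, 3, 5], [2, 4]]


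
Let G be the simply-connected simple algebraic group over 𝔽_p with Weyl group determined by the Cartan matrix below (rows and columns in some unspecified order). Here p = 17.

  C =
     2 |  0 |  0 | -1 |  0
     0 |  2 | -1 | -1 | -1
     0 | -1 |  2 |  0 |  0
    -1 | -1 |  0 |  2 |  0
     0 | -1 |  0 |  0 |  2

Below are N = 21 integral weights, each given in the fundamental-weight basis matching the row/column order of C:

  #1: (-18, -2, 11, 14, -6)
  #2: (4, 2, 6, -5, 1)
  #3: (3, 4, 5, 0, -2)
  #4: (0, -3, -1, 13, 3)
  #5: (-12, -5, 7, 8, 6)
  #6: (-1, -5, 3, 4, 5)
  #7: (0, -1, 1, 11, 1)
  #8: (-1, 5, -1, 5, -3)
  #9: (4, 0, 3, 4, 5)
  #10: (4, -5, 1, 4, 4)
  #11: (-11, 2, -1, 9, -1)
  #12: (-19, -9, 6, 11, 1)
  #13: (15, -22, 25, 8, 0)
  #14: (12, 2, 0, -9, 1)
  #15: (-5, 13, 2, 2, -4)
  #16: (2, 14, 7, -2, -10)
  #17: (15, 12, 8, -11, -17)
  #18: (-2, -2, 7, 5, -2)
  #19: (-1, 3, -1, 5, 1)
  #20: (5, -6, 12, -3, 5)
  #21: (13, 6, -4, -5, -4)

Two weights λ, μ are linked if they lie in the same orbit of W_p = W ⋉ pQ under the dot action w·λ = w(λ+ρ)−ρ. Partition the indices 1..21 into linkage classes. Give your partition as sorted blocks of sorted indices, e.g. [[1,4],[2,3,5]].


C ↔ D_5 under row/col permutation; |W(D_5)| = 1920.

λ_j+ρ reflected into Ā_17 (⟨·,θ^∨⟩≤17); 5-tuples as given:

  λ_1 → (5, 2, 0, 1, 1)
  λ_2 → (1, 1, 6, 3, 1)
  λ_3 → (1, 1, 6, 3, 1)
  λ_4 → (1, 0, 2, 0, 2)
  λ_5 → (5, 2, 2, 1, 1)
  λ_6 → (0, 4, 0, 1, 2)
  λ_7 → (1, 0, 2, 0, 2)
  λ_8 → (0, 4, 0, 1, 2)
  λ_9 → (0, 4, 0, 1, 2)
  λ_10 → (5, 2, 2, 1, 1)
  λ_11 → (10, 3, 0, 0, 0)
  λ_12 → (1, 1, 6, 3, 1)
  λ_13 → (5, 2, 2, 1, 1)
  λ_14 → (5, 2, 2, 1, 1)
  λ_15 → (10, 3, 0, 0, 0)
  λ_16 → (5, 2, 0, 1, 1)
  λ_17 → (5, 2, 2, 1, 1)
  λ_18 → (1, 1, 6, 3, 1)
  λ_19 → (0, 4, 0, 1, 2)
  λ_20 → (1, 1, 6, 3, 1)
  λ_21 → (10, 3, 0, 0, 0)

6 distinct reps among the 21 weights ⇒ 6 W_17-linkage classes:

[[1, 16], [2, 3, 12, 18, 20], [4, 7], [5, 10, 13, 14, 17], [6, 8, 9, 19], [11, 15, 21]]


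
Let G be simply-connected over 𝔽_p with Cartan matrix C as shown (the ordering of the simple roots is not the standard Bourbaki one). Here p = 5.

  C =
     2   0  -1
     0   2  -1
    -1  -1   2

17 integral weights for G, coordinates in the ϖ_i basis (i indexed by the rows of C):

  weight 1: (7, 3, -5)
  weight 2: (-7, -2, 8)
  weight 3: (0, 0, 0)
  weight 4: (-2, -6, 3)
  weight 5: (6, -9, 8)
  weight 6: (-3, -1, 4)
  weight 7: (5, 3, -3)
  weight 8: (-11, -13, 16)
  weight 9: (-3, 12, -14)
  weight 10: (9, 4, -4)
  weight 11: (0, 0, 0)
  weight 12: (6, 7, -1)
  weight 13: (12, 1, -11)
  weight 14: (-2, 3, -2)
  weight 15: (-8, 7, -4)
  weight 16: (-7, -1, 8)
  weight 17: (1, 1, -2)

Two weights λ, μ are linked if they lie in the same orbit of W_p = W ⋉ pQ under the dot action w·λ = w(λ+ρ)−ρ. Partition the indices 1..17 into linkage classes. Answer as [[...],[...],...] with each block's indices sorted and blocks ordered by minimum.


Dynkin diagram of C (from the 4 off-diagonal −1 entries): A_3.

Folding the 17 weights λ_j+ρ into Ā_5 (reps in the given 3-coord order):

  1: (1, 3, 1)
  2: (1, 2, 1)
  3: (1, 1, 1)
  4: (1, 3, 1)
  5: (1, 2, 1)
  6: (2, 0, 3)
  7: (1, 1, 1)
  8: (2, 0, 3)
  9: (2, 3, 0)
  10: (2, 3, 0)
  11: (1, 1, 1)
  12: (2, 3, 0)
  13: (2, 3, 0)
  14: (1, 2, 1)
  15: (2, 3, 0)
  16: (1, 3, 1)
  17: (1, 1, 1)

Linkage partition of the 17 weights (5 classes, p=5):

[[1, 4, 16], [2, 5, 14], [3, 7, 11, 17], [6, 8], [9, 10, 12, 13, 15]]


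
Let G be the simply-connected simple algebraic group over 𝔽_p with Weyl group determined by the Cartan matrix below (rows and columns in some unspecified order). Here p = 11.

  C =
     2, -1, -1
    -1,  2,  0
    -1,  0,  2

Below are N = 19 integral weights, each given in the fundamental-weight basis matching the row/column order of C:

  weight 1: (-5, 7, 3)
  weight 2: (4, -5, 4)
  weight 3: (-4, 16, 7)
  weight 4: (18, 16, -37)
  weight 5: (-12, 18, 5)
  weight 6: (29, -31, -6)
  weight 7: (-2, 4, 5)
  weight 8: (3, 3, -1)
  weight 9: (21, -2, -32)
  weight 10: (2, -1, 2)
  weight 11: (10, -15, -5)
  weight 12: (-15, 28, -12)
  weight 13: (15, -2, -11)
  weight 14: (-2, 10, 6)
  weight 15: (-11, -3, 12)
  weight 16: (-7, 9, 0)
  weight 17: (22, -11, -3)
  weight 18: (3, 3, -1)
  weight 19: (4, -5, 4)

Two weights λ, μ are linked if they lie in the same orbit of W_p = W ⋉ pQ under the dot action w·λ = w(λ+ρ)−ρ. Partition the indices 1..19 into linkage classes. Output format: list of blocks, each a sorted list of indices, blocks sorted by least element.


Dynkin diagram of C (from the 4 off-diagonal −1 entries): A_3.

W_11-reps of the 19 weights in Ā_11 (same 3-coord order as C):

    [1] (4, 4, 0)
    [2] (1, 4, 5)
    [3] (3, 0, 3)
    [4] (3, 0, 3)
    [5] (3, 0, 3)
    [6] (3, 0, 3)
    [7] (1, 4, 5)
    [8] (4, 4, 0)
    [9] (1, 1, 9)
    [10] (3, 0, 3)
    [11] (4, 4, 0)
    [12] (4, 4, 0)
    [13] (1, 4, 5)
    [14] (1, 4, 0)
    [15] (1, 8, 1)
    [16] (1, 4, 5)
    [17] (1, 1, 9)
    [18] (4, 4, 0)
    [19] (1, 4, 5)

The 19 indices split into 6 linkage classes (same alcove rep ⇔ same W_11-dot-orbit):

[[1, 8, 11, 12, 18], [2, 7, 13, 16, 19], [3, 4, 5, 6, 10], [9, 17], [14], [15]]


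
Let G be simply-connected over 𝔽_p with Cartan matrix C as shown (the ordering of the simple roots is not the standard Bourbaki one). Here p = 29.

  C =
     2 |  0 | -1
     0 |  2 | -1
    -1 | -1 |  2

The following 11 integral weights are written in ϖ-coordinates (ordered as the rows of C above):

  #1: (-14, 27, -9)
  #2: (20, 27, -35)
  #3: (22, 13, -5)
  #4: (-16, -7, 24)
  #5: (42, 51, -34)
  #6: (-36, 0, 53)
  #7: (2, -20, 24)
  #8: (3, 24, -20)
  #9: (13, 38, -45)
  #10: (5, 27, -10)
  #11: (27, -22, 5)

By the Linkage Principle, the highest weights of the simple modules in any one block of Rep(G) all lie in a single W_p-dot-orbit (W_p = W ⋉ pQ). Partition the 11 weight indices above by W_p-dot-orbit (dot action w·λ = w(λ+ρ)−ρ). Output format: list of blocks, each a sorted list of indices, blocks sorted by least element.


Dynkin diagram of C (from the 4 off-diagonal −1 entries): A_3.

Alcove-folded reps (p=29, 11 weights, presented ϖ-order):

  [1] (8, 7, 13) · [2] (8, 1, 15) · [3] (15, 6, 4) · [4] (15, 6, 4) · [5] (15, 6, 4) · [6] (3, 19, 6) · [7] (3, 19, 6) · [8] (15, 6, 4) · [9] (14, 9, 1) · [10] (3, 19, 6) · [11] (8, 1, 15)

The 11 indices split into 5 linkage classes (same alcove rep ⇔ same W_29-dot-orbit):

[[1], [2, 11], [3, 4, 5, 8], [6, 7, 10], [9]]


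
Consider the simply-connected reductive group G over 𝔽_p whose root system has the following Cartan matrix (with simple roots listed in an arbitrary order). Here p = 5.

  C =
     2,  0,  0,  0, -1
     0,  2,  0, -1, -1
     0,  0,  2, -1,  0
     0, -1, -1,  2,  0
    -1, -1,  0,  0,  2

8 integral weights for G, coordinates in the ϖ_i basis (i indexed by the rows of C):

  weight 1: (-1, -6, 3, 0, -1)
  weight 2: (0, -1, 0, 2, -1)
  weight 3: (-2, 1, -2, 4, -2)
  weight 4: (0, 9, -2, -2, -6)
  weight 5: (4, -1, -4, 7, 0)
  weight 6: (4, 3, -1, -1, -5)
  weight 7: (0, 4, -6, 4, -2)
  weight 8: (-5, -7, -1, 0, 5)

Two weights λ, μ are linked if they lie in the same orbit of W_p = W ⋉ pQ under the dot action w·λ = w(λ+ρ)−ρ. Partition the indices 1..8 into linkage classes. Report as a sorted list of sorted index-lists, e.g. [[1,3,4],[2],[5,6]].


Cartan matrix: type A_5 (|W|=720); un-permuting the 5 rows.

Alcove-folded reps (p=5, 8 weights, presented ϖ-order):

    [1] (1, 0, 0, 0, 4)
    [2] (1, 0, 1, 3, 0)
    [3] (1, 0, 1, 3, 0)
    [4] (1, 0, 1, 3, 0)
    [5] (1, 0, 1, 3, 0)
    [6] (1, 0, 0, 0, 4)
    [7] (1, 0, 0, 0, 4)
    [8] (1, 0, 1, 3, 0)

Grouping the 8 weights by Ā_5-representative: 2 linkage classes.

[[1, 6, 7], [2, 3, 4, 5, 8]]


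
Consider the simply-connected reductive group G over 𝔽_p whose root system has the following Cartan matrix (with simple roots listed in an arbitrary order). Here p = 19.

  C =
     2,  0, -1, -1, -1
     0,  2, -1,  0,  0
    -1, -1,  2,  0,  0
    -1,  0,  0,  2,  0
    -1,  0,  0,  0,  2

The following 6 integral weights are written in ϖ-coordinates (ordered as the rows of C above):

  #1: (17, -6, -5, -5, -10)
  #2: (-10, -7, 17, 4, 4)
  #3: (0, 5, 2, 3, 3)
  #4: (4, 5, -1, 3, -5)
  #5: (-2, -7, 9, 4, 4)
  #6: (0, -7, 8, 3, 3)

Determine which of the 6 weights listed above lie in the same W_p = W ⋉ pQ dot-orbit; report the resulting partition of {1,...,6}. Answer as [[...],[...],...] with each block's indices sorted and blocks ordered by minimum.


C ↔ D_5 under row/col permutation; |W(D_5)| = 1920.

Folding the 6 weights λ_j+ρ into Ā_19 (reps in the given 5-coord order):

  λ_1 → (4, 4, 1, 0, 5)
  λ_2 → (1, 6, 0, 4, 4)
  λ_3 → (1, 6, 0, 4, 4)
  λ_4 → (1, 6, 0, 4, 4)
  λ_5 → (1, 6, 0, 4, 4)
  λ_6 → (1, 6, 0, 4, 4)

Grouping the 6 weights by Ā_19-representative: 2 linkage classes.

[[1], [2, 3, 4, 5, 6]]


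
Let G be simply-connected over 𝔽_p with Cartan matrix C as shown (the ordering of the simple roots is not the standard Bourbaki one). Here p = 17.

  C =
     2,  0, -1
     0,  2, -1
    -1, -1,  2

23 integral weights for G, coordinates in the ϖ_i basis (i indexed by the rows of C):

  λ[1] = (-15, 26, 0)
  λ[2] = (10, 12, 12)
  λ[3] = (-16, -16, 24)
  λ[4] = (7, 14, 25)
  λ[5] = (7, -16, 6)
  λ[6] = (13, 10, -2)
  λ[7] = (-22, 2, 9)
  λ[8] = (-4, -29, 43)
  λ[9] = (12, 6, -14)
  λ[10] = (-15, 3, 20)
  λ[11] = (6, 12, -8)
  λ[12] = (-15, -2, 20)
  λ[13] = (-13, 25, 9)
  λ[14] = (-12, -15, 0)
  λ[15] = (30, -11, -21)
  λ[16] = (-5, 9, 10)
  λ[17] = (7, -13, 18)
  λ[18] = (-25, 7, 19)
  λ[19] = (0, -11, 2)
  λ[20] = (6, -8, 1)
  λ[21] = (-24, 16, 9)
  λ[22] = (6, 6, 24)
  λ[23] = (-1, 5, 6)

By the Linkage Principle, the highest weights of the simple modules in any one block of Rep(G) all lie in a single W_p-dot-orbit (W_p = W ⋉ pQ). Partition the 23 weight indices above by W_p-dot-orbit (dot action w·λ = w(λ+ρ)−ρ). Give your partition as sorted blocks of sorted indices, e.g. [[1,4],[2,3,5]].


Root system A_3: the 3×3 matrix C matches after relabeling.

Each λ_j+ρ reduced to Ā_17; 3-tuples below use C's row order:

  1: (10, 3, 3);  2: (6, 4, 3);  3: (2, 2, 5);  4: (0, 7, 8);  5: (0, 7, 8);  6: (6, 3, 1);  7: (6, 4, 3);  8: (6, 3, 1);  9: (0, 6, 7);  10: (6, 4, 3);  11: (0, 6, 7);  12: (10, 3, 3);  13: (2, 2, 5);  14: (6, 3, 1);  15: (10, 3, 3);  16: (0, 6, 7);  17: (2, 2, 5);  18: (6, 4, 3);  19: (6, 3, 1);  20: (2, 2, 5);  21: (0, 6, 7);  22: (2, 2, 5);  23: (0, 6, 7)

These 23 weights hit 6 W_17-dot-orbits; sizes (3, 4, 5, 2, 4, 5):

[[1, 12, 15], [2, 7, 10, 18], [3, 13, 17, 20, 22], [4, 5], [6, 8, 14, 19], [9, 11, 16, 21, 23]]


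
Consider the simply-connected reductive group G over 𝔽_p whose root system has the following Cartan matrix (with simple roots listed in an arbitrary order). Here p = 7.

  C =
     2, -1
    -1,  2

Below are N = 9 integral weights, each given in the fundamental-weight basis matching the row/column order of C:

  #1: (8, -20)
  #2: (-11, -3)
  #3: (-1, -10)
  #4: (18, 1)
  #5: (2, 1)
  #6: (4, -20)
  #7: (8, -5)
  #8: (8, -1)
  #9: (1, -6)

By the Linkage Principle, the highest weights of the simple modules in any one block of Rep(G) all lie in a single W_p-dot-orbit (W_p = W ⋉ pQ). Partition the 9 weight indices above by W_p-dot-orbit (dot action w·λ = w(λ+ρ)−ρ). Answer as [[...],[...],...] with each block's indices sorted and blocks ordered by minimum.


Cartan matrix: type A_2 (|W|=6); un-permuting the 2 rows.

Ā_7 reps of the 9 weights (A_2, coords as presented):

  [1] (3, 2)
  [2] (3, 2)
  [3] (5, 2)
  [4] (2, 0)
  [5] (3, 2)
  [6] (5, 2)
  [7] (3, 2)
  [8] (5, 2)
  [9] (3, 2)

Partition of {1..9} into 3 W_7-dot-orbits:

[[1, 2, 5, 7, 9], [3, 6, 8], [4]]


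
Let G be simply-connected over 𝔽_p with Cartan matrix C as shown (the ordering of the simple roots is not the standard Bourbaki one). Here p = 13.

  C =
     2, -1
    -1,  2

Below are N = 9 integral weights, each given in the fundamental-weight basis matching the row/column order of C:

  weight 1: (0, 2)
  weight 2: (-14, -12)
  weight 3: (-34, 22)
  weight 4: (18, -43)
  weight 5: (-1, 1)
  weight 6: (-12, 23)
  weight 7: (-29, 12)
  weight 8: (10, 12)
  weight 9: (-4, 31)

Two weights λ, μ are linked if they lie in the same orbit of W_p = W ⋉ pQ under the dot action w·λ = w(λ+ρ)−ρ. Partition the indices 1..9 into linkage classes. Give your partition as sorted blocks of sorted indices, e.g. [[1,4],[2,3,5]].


Root system A_2: the 2×2 matrix C matches after relabeling.

Folding the 9 weights λ_j+ρ into Ā_13 (reps in the given 2-coord order):

  λ_1 → (1, 3)
  λ_2 → (0, 2)
  λ_3 → (7, 3)
  λ_4 → (7, 3)
  λ_5 → (0, 2)
  λ_6 → (0, 2)
  λ_7 → (0, 2)
  λ_8 → (0, 2)
  λ_9 → (7, 3)

These 9 weights hit 3 W_13-dot-orbits; sizes (1, 5, 3):

[[1], [2, 5, 6, 7, 8], [3, 4, 9]]


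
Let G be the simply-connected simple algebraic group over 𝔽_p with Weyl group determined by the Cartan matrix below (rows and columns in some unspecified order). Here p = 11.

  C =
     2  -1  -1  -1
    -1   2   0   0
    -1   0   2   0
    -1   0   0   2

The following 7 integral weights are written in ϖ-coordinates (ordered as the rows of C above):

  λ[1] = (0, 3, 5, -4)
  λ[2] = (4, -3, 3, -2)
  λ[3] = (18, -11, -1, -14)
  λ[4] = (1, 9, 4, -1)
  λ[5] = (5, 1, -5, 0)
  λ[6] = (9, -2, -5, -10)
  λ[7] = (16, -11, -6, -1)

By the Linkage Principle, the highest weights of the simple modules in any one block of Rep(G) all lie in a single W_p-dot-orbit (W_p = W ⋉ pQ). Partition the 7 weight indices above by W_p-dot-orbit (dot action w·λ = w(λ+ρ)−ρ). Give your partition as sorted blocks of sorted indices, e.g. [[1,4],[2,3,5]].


Cartan matrix: type D_4 (|W|=192); un-permuting the 4 rows.

Alcove-folded reps (p=11, 7 weights, presented ϖ-order):

  λ_1 → (2, 2, 4, 1) · λ_2 → (2, 2, 4, 1) · λ_3 → (2, 2, 4, 1) · λ_4 → (1, 3, 0, 5) · λ_5 → (2, 2, 4, 1) · λ_6 → (1, 3, 0, 5) · λ_7 → (1, 3, 0, 5)

The 7 indices split into 2 linkage classes (same alcove rep ⇔ same W_11-dot-orbit):

[[1, 2, 3, 5], [4, 6, 7]]


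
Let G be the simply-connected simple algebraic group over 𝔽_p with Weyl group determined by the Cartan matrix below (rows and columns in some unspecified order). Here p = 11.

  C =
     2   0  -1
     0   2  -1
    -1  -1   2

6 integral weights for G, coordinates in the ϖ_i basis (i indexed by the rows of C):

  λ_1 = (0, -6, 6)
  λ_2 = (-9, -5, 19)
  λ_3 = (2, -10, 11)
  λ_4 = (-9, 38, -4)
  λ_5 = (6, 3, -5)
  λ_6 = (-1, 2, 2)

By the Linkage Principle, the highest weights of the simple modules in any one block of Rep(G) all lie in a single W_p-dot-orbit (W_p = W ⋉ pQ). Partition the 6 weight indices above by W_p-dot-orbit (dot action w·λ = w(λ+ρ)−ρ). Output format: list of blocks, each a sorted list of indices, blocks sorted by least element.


C ↔ A_3 under row/col permutation; |W(A_3)| = 24.

Alcove-folded reps (p=11, 6 weights, presented ϖ-order):

    1: (1, 5, 2)
    2: (1, 5, 2)
    3: (1, 5, 2)
    4: (0, 3, 3)
    5: (3, 0, 4)
    6: (0, 3, 3)

The 6 indices split into 3 linkage classes (same alcove rep ⇔ same W_11-dot-orbit):

[[1, 2, 3], [4, 6], [5]]


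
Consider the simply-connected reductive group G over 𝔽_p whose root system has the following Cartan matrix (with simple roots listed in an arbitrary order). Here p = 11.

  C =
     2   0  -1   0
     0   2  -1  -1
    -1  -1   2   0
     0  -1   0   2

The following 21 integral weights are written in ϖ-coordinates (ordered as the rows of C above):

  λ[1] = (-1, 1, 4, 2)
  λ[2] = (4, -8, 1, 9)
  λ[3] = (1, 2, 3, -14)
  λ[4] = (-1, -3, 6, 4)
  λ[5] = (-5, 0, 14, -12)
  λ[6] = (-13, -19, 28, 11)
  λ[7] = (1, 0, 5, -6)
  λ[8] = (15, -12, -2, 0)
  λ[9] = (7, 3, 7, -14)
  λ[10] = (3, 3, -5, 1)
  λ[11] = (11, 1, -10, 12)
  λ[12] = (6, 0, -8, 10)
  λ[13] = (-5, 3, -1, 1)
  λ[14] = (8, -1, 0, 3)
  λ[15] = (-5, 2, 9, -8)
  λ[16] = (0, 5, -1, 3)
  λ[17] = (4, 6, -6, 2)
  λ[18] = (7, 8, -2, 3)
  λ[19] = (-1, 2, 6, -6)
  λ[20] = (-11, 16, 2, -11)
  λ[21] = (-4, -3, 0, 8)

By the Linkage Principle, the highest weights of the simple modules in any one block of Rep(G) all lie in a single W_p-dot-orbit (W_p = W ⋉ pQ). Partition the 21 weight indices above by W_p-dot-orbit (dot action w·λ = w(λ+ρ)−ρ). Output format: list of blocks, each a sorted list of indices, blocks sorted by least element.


Root system A_4: the 4×4 matrix C matches after relabeling.

Each λ_j+ρ reduced to Ā_11; 4-tuples below use C's row order:

  1: (0, 2, 5, 3) · 2: (0, 2, 5, 3) · 3: (2, 4, 2, 1) · 4: (0, 2, 5, 3) · 5: (1, 6, 0, 4) · 6: (1, 6, 0, 4) · 7: (2, 4, 2, 1) · 8: (1, 6, 0, 4) · 9: (1, 2, 1, 5) · 10: (0, 0, 4, 2) · 11: (2, 4, 2, 1) · 12: (1, 6, 0, 4) · 13: (0, 0, 4, 2) · 14: (6, 0, 1, 1) · 15: (2, 4, 2, 1) · 16: (1, 6, 0, 4) · 17: (0, 2, 5, 3) · 18: (1, 2, 1, 5) · 19: (0, 2, 5, 3) · 20: (6, 0, 1, 1) · 21: (1, 2, 1, 5)

The 21 indices split into 6 linkage classes (same alcove rep ⇔ same W_11-dot-orbit):

[[1, 2, 4, 17, 19], [3, 7, 11, 15], [5, 6, 8, 12, 16], [9, 18, 21], [10, 13], [14, 20]]
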